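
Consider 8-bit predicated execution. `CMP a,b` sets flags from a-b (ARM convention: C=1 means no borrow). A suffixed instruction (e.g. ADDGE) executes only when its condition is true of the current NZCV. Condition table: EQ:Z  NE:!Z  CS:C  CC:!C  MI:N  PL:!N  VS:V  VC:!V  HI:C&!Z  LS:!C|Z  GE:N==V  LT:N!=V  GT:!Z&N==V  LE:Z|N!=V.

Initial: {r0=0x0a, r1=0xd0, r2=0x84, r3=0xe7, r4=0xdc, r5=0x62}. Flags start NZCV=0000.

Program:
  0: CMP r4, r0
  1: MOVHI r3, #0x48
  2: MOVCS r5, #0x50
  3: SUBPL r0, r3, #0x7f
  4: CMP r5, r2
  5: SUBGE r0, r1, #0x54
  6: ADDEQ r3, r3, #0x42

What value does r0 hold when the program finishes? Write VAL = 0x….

[0] flags=1010 → (cmp)
[1] flags=1010 HI?T → r3=0x48
[2] flags=1010 CS?T → r5=0x50
[3] flags=1010 PL?F → skip
[4] flags=1001 → (cmp)
[5] flags=1001 GE?T → r0=0x7c
[6] flags=1001 EQ?F → skip

VAL = 0x7c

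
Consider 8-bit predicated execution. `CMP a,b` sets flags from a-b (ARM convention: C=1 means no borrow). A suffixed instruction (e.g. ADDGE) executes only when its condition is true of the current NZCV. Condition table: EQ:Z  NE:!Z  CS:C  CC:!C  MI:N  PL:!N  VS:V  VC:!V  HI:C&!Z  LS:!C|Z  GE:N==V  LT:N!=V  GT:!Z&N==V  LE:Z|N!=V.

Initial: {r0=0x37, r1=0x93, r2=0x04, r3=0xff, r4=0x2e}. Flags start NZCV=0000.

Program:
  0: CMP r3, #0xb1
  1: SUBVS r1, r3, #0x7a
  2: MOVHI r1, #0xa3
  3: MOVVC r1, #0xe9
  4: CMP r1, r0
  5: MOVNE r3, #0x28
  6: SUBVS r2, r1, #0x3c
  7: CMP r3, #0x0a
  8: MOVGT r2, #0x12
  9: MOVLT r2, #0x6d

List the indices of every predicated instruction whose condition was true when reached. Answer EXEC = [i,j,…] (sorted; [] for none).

EXEC = [2,3,5,8]

[0] flags=0010 → (cmp)
[1] flags=0010 VS?F → skip
[2] flags=0010 HI?T → r1=0xa3
[3] flags=0010 VC?T → r1=0xe9
[4] flags=1010 → (cmp)
[5] flags=1010 NE?T → r3=0x28
[6] flags=1010 VS?F → skip
[7] flags=0010 → (cmp)
[8] flags=0010 GT?T → r2=0x12
[9] flags=0010 LT?F → skip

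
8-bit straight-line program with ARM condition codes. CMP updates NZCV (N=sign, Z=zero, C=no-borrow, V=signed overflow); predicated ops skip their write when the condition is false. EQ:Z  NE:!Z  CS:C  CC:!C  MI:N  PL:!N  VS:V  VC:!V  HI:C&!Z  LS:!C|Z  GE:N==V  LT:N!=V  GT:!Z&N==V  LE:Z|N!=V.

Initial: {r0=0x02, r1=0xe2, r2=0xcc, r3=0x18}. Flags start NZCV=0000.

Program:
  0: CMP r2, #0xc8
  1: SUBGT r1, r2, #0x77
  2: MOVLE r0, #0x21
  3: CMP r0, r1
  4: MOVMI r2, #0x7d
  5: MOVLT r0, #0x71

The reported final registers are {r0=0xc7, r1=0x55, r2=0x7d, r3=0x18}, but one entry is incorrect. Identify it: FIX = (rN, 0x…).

0: ✓ CMP  NZCV=0010
1: ✓ SUBGT  r1←0x55
2: · MOVLE
3: ✓ CMP  NZCV=1000
4: ✓ MOVMI  r2←0x7d
5: ✓ MOVLT  r0←0x71

FIX = (r0, 0x71)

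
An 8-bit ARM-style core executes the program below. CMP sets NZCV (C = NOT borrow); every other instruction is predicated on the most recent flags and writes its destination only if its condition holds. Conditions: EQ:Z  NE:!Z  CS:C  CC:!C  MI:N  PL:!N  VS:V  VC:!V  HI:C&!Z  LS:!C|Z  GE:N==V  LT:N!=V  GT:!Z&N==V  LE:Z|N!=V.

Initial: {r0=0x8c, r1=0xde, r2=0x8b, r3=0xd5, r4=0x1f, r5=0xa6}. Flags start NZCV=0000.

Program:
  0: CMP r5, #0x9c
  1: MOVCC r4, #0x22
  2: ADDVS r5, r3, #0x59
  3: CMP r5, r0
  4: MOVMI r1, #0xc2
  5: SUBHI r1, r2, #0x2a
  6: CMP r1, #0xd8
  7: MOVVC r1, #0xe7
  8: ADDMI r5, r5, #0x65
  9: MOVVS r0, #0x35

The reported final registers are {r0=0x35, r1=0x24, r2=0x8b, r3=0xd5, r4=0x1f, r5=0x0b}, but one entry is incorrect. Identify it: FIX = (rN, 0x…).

[0] flags=0010 → (cmp)
[1] flags=0010 CC?F → skip
[2] flags=0010 VS?F → skip
[3] flags=0010 → (cmp)
[4] flags=0010 MI?F → skip
[5] flags=0010 HI?T → r1=0x61
[6] flags=1001 → (cmp)
[7] flags=1001 VC?F → skip
[8] flags=1001 MI?T → r5=0x0b
[9] flags=1001 VS?T → r0=0x35

FIX = (r1, 0x61)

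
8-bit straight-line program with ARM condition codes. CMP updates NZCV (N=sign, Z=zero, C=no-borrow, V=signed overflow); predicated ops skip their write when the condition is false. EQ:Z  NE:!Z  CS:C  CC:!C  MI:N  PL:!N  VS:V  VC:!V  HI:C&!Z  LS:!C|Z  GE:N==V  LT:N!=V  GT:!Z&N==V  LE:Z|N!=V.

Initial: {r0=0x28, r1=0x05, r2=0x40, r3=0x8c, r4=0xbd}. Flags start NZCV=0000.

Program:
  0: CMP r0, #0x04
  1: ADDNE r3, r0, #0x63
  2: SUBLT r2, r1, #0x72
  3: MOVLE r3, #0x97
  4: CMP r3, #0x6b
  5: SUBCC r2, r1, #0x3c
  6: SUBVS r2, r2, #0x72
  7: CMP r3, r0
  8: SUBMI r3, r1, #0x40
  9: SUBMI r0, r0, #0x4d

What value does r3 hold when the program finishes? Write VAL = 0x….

VAL = 0x8b

[0] flags=0010 → (cmp)
[1] flags=0010 NE?T → r3=0x8b
[2] flags=0010 LT?F → skip
[3] flags=0010 LE?F → skip
[4] flags=0011 → (cmp)
[5] flags=0011 CC?F → skip
[6] flags=0011 VS?T → r2=0xce
[7] flags=0011 → (cmp)
[8] flags=0011 MI?F → skip
[9] flags=0011 MI?F → skip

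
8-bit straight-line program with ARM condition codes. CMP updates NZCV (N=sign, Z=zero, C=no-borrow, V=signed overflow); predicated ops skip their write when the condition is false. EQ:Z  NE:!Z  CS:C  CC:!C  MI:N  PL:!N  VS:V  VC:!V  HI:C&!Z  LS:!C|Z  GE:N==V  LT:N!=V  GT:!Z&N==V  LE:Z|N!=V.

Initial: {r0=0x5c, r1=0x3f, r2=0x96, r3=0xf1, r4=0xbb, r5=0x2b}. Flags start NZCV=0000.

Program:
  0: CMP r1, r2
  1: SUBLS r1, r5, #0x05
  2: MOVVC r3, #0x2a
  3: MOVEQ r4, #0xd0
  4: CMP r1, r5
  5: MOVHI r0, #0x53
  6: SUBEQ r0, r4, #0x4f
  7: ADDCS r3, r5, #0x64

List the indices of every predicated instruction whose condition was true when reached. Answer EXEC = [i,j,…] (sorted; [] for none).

EXEC = [1]

0: ✓ CMP  NZCV=1001
1: ✓ SUBLS  r1←0x26
2: · MOVVC
3: · MOVEQ
4: ✓ CMP  NZCV=1000
5: · MOVHI
6: · SUBEQ
7: · ADDCS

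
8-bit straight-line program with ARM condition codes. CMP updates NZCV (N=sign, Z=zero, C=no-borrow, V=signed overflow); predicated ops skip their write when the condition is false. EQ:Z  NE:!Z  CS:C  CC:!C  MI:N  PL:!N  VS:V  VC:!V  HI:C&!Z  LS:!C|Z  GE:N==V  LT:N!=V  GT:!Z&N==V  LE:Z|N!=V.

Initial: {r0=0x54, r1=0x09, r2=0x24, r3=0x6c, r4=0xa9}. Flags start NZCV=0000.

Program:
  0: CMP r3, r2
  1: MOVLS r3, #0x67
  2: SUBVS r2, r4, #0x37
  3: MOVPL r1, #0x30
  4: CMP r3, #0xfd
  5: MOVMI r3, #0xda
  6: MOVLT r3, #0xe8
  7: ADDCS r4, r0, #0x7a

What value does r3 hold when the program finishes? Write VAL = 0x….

[0] flags=0010 → (cmp)
[1] flags=0010 LS?F → skip
[2] flags=0010 VS?F → skip
[3] flags=0010 PL?T → r1=0x30
[4] flags=0000 → (cmp)
[5] flags=0000 MI?F → skip
[6] flags=0000 LT?F → skip
[7] flags=0000 CS?F → skip

VAL = 0x6c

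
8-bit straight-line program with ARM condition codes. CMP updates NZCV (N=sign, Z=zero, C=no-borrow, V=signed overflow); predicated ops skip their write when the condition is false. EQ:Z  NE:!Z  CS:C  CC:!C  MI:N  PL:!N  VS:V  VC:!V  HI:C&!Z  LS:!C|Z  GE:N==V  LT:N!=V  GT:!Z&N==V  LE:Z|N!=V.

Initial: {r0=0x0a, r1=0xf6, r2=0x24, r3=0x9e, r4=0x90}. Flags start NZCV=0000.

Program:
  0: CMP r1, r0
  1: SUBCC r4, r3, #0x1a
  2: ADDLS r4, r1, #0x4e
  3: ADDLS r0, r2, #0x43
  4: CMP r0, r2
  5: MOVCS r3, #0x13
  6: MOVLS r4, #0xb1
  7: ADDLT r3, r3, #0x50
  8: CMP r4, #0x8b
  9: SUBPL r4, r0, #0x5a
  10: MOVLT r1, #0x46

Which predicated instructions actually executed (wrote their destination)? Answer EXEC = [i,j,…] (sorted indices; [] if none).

EXEC = [6,7,9]

[0] flags=1010 → (cmp)
[1] flags=1010 CC?F → skip
[2] flags=1010 LS?F → skip
[3] flags=1010 LS?F → skip
[4] flags=1000 → (cmp)
[5] flags=1000 CS?F → skip
[6] flags=1000 LS?T → r4=0xb1
[7] flags=1000 LT?T → r3=0xee
[8] flags=0010 → (cmp)
[9] flags=0010 PL?T → r4=0xb0
[10] flags=0010 LT?F → skip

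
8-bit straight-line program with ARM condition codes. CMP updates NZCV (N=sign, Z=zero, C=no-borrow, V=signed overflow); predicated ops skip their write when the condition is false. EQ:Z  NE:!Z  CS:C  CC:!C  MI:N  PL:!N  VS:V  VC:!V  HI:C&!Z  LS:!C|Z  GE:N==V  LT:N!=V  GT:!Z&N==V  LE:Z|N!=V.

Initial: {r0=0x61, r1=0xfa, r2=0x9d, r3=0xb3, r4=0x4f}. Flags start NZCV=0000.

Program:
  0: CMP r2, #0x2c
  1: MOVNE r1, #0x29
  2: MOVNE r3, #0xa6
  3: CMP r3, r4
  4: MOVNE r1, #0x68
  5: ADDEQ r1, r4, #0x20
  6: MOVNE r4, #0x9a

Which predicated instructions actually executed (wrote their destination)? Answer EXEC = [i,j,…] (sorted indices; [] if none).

0: ✓ CMP  NZCV=0011
1: ✓ MOVNE  r1←0x29
2: ✓ MOVNE  r3←0xa6
3: ✓ CMP  NZCV=0011
4: ✓ MOVNE  r1←0x68
5: · ADDEQ
6: ✓ MOVNE  r4←0x9a

EXEC = [1,2,4,6]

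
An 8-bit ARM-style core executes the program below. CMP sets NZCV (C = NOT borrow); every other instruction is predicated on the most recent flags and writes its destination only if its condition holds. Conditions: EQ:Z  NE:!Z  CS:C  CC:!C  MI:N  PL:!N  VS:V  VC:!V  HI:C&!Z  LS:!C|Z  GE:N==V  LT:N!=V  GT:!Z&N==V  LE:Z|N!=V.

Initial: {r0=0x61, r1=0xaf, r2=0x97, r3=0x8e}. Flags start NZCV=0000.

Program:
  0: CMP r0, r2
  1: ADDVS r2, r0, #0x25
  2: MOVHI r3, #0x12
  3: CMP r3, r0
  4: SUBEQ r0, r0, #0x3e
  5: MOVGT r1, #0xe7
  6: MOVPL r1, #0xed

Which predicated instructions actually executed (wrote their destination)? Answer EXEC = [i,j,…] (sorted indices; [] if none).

[0] flags=1001 → (cmp)
[1] flags=1001 VS?T → r2=0x86
[2] flags=1001 HI?F → skip
[3] flags=0011 → (cmp)
[4] flags=0011 EQ?F → skip
[5] flags=0011 GT?F → skip
[6] flags=0011 PL?T → r1=0xed

EXEC = [1,6]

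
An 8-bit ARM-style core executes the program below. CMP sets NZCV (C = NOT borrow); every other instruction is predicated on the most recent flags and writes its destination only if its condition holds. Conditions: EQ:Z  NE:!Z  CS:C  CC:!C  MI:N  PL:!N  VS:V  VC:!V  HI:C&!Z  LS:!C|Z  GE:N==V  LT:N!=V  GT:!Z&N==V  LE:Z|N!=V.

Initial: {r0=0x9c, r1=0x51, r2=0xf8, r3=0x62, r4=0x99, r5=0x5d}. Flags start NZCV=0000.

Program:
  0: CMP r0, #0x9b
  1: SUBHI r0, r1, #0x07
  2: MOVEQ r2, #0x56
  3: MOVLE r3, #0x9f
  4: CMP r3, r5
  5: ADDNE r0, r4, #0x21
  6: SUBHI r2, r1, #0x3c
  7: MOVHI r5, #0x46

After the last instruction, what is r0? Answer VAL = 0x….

VAL = 0xba

[0] flags=0010 → (cmp)
[1] flags=0010 HI?T → r0=0x4a
[2] flags=0010 EQ?F → skip
[3] flags=0010 LE?F → skip
[4] flags=0010 → (cmp)
[5] flags=0010 NE?T → r0=0xba
[6] flags=0010 HI?T → r2=0x15
[7] flags=0010 HI?T → r5=0x46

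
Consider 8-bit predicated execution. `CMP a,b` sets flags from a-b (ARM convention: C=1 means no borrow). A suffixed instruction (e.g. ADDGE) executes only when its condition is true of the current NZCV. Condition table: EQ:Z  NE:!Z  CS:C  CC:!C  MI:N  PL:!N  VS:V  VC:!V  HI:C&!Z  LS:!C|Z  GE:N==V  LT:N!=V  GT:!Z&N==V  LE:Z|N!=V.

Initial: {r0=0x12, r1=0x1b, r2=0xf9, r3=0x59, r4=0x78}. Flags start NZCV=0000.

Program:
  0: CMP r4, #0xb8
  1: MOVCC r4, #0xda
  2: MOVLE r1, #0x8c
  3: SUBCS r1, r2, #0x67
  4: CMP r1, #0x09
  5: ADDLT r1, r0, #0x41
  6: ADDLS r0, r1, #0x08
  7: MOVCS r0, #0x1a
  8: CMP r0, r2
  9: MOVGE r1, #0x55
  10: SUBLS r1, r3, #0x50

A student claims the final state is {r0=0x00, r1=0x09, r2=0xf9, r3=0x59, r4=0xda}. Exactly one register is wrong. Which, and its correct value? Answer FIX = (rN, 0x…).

0: ✓ CMP  NZCV=1001
1: ✓ MOVCC  r4←0xda
2: · MOVLE
3: · SUBCS
4: ✓ CMP  NZCV=0010
5: · ADDLT
6: · ADDLS
7: ✓ MOVCS  r0←0x1a
8: ✓ CMP  NZCV=0000
9: ✓ MOVGE  r1←0x55
10: ✓ SUBLS  r1←0x09

FIX = (r0, 0x1a)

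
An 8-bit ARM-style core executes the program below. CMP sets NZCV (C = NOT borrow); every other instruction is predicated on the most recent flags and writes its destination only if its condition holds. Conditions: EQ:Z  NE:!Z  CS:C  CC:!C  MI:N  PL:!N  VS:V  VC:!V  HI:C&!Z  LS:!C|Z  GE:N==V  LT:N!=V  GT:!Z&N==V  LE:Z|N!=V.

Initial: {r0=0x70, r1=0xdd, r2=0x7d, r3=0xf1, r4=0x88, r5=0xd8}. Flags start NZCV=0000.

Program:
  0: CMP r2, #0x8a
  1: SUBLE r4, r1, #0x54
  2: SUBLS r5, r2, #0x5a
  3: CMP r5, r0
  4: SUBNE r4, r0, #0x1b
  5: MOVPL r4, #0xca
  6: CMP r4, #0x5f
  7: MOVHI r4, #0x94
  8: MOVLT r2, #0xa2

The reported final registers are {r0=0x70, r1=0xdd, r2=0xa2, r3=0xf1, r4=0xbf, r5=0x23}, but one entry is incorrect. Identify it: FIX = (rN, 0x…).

[0] flags=1001 → (cmp)
[1] flags=1001 LE?F → skip
[2] flags=1001 LS?T → r5=0x23
[3] flags=1000 → (cmp)
[4] flags=1000 NE?T → r4=0x55
[5] flags=1000 PL?F → skip
[6] flags=1000 → (cmp)
[7] flags=1000 HI?F → skip
[8] flags=1000 LT?T → r2=0xa2

FIX = (r4, 0x55)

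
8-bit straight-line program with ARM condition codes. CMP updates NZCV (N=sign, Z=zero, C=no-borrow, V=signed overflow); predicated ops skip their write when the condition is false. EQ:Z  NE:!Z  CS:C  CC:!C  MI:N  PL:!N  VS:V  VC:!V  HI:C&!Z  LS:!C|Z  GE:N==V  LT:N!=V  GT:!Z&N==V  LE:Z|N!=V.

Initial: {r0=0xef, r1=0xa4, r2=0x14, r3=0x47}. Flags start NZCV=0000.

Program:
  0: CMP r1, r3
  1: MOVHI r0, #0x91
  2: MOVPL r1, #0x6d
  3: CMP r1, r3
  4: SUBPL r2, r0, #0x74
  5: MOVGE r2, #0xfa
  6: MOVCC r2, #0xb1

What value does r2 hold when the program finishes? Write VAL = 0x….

0: ✓ CMP  NZCV=0011
1: ✓ MOVHI  r0←0x91
2: ✓ MOVPL  r1←0x6d
3: ✓ CMP  NZCV=0010
4: ✓ SUBPL  r2←0x1d
5: ✓ MOVGE  r2←0xfa
6: · MOVCC

VAL = 0xfa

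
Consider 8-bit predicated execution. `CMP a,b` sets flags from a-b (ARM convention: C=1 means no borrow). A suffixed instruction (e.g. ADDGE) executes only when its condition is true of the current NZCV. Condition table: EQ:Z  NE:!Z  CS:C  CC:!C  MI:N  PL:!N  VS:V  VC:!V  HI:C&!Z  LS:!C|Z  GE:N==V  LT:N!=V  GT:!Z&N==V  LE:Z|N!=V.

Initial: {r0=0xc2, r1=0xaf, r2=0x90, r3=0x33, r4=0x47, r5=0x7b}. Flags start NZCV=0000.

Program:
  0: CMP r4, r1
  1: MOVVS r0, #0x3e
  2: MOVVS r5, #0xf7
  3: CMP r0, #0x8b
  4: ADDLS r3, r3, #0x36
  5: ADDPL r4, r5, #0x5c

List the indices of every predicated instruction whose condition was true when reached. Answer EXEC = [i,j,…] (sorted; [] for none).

EXEC = [1,2,4]

[0] flags=1001 → (cmp)
[1] flags=1001 VS?T → r0=0x3e
[2] flags=1001 VS?T → r5=0xf7
[3] flags=1001 → (cmp)
[4] flags=1001 LS?T → r3=0x69
[5] flags=1001 PL?F → skip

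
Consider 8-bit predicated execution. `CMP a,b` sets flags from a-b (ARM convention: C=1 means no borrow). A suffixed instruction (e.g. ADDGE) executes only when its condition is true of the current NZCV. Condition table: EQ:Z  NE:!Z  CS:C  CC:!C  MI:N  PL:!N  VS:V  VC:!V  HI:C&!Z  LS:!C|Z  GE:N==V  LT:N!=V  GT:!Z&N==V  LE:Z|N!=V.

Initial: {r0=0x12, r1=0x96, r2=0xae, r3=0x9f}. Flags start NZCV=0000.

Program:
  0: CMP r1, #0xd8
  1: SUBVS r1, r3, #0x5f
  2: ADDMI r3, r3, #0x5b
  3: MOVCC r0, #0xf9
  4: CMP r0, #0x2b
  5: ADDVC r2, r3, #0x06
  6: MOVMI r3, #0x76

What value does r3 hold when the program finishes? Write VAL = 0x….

VAL = 0x76

0: ✓ CMP  NZCV=1000
1: · SUBVS
2: ✓ ADDMI  r3←0xfa
3: ✓ MOVCC  r0←0xf9
4: ✓ CMP  NZCV=1010
5: ✓ ADDVC  r2←0x00
6: ✓ MOVMI  r3←0x76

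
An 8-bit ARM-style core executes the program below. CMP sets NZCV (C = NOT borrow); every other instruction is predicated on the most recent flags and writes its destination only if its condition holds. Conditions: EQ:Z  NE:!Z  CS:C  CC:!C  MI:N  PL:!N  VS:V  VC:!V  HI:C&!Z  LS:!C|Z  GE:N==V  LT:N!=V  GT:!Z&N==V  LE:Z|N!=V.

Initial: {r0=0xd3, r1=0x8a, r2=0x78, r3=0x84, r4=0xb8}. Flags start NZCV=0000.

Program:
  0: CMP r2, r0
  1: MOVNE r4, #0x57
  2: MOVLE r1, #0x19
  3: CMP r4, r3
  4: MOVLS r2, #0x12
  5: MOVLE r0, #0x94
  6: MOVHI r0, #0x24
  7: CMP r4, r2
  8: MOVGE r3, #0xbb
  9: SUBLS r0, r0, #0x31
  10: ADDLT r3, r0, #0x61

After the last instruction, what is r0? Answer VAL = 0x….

[0] flags=1001 → (cmp)
[1] flags=1001 NE?T → r4=0x57
[2] flags=1001 LE?F → skip
[3] flags=1001 → (cmp)
[4] flags=1001 LS?T → r2=0x12
[5] flags=1001 LE?F → skip
[6] flags=1001 HI?F → skip
[7] flags=0010 → (cmp)
[8] flags=0010 GE?T → r3=0xbb
[9] flags=0010 LS?F → skip
[10] flags=0010 LT?F → skip

VAL = 0xd3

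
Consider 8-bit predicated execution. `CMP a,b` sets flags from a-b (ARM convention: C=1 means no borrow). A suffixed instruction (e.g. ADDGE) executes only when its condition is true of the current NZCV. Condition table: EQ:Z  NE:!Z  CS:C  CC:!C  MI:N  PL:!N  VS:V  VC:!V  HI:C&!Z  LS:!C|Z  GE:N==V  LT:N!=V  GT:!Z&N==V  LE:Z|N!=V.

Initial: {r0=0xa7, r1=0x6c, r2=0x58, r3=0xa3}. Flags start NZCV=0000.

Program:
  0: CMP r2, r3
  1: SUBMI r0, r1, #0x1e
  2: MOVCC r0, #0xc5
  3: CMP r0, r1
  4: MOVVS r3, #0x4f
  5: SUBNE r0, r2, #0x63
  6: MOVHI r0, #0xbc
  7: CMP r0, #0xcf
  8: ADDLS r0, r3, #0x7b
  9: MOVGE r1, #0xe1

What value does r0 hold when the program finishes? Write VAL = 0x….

VAL = 0xca

0: ✓ CMP  NZCV=1001
1: ✓ SUBMI  r0←0x4e
2: ✓ MOVCC  r0←0xc5
3: ✓ CMP  NZCV=0011
4: ✓ MOVVS  r3←0x4f
5: ✓ SUBNE  r0←0xf5
6: ✓ MOVHI  r0←0xbc
7: ✓ CMP  NZCV=1000
8: ✓ ADDLS  r0←0xca
9: · MOVGE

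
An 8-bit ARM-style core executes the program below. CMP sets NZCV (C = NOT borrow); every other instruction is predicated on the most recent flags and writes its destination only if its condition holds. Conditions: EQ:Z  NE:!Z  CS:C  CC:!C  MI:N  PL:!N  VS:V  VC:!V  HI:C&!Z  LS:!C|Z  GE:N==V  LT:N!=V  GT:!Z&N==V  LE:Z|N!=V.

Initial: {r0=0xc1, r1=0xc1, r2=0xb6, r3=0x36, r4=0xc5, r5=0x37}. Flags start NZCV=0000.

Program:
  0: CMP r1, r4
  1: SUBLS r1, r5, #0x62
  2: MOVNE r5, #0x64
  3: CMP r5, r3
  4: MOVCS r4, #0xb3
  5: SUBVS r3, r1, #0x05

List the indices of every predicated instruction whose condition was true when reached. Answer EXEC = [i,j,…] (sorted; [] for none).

EXEC = [1,2,4]

0: ✓ CMP  NZCV=1000
1: ✓ SUBLS  r1←0xd5
2: ✓ MOVNE  r5←0x64
3: ✓ CMP  NZCV=0010
4: ✓ MOVCS  r4←0xb3
5: · SUBVS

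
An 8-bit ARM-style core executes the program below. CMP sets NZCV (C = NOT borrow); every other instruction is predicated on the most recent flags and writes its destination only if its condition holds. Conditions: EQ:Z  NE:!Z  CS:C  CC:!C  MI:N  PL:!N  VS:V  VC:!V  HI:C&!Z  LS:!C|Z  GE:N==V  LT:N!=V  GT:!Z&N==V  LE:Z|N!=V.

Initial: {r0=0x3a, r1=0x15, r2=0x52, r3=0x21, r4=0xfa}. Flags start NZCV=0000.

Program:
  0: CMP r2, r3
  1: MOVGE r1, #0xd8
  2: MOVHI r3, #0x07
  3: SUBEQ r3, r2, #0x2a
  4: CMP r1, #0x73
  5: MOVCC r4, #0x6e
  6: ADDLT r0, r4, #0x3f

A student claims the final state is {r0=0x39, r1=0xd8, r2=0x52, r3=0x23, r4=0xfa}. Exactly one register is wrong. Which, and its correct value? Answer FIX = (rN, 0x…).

0: ✓ CMP  NZCV=0010
1: ✓ MOVGE  r1←0xd8
2: ✓ MOVHI  r3←0x07
3: · SUBEQ
4: ✓ CMP  NZCV=0011
5: · MOVCC
6: ✓ ADDLT  r0←0x39

FIX = (r3, 0x07)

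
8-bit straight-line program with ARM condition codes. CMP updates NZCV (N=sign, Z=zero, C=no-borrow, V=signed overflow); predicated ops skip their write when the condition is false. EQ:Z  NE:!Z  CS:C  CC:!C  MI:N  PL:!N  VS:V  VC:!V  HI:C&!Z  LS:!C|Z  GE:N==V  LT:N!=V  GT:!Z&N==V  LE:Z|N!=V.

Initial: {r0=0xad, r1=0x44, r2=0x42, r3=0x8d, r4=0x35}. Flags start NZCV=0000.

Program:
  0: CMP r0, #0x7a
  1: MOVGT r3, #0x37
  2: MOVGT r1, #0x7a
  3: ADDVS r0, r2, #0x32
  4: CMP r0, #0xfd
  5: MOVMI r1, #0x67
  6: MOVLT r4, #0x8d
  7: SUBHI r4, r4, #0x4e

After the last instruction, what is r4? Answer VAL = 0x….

VAL = 0x35

[0] flags=0011 → (cmp)
[1] flags=0011 GT?F → skip
[2] flags=0011 GT?F → skip
[3] flags=0011 VS?T → r0=0x74
[4] flags=0000 → (cmp)
[5] flags=0000 MI?F → skip
[6] flags=0000 LT?F → skip
[7] flags=0000 HI?F → skip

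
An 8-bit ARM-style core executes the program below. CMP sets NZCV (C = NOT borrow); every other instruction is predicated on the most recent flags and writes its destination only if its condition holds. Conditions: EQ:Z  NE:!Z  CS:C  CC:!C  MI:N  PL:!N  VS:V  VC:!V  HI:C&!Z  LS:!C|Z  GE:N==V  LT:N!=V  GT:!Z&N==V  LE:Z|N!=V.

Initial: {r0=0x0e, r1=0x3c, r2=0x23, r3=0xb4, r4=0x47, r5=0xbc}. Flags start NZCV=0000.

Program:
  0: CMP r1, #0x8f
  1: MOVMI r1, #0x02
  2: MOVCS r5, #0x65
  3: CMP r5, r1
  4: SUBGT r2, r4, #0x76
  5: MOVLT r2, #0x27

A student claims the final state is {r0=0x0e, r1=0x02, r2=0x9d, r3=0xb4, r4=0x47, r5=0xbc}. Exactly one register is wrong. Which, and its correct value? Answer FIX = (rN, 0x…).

0: ✓ CMP  NZCV=1001
1: ✓ MOVMI  r1←0x02
2: · MOVCS
3: ✓ CMP  NZCV=1010
4: · SUBGT
5: ✓ MOVLT  r2←0x27

FIX = (r2, 0x27)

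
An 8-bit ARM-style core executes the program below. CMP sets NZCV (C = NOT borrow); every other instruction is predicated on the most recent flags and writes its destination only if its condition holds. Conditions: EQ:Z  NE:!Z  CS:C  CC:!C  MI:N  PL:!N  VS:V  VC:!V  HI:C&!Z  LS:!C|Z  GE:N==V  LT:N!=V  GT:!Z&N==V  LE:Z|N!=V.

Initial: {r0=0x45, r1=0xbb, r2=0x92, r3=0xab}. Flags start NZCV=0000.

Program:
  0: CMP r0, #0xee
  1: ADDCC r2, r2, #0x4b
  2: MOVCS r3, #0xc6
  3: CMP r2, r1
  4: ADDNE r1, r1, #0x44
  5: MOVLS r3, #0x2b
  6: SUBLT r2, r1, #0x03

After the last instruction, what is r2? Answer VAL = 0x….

[0] flags=0000 → (cmp)
[1] flags=0000 CC?T → r2=0xdd
[2] flags=0000 CS?F → skip
[3] flags=0010 → (cmp)
[4] flags=0010 NE?T → r1=0xff
[5] flags=0010 LS?F → skip
[6] flags=0010 LT?F → skip

VAL = 0xdd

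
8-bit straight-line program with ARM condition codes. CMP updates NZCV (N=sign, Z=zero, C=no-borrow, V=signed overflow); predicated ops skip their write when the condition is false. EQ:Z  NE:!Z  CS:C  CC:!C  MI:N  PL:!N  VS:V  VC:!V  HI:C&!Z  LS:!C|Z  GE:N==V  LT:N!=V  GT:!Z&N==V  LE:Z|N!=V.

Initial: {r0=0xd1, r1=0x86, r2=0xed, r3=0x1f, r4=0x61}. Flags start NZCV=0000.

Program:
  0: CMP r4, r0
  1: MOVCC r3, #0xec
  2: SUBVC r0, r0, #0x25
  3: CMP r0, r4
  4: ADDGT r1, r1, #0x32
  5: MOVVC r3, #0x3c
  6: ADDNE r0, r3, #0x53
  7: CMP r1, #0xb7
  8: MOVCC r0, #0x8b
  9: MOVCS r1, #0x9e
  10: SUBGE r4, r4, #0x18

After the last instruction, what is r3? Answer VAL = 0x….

VAL = 0xec

[0] flags=1001 → (cmp)
[1] flags=1001 CC?T → r3=0xec
[2] flags=1001 VC?F → skip
[3] flags=0011 → (cmp)
[4] flags=0011 GT?F → skip
[5] flags=0011 VC?F → skip
[6] flags=0011 NE?T → r0=0x3f
[7] flags=1000 → (cmp)
[8] flags=1000 CC?T → r0=0x8b
[9] flags=1000 CS?F → skip
[10] flags=1000 GE?F → skip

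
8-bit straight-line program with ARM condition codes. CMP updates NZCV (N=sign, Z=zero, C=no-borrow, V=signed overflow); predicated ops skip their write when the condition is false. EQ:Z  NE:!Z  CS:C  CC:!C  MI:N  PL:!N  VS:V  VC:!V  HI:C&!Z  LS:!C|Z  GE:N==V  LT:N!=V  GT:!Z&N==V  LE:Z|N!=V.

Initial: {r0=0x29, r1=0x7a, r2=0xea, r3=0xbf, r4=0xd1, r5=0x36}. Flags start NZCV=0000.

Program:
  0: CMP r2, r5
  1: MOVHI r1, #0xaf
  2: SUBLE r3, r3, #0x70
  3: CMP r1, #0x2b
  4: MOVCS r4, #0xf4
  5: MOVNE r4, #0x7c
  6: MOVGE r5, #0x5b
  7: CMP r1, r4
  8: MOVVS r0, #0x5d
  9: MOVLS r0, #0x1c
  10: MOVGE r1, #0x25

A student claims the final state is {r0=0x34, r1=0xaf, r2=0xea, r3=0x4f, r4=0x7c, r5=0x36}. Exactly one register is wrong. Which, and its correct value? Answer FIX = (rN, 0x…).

FIX = (r0, 0x5d)

0: ✓ CMP  NZCV=1010
1: ✓ MOVHI  r1←0xaf
2: ✓ SUBLE  r3←0x4f
3: ✓ CMP  NZCV=1010
4: ✓ MOVCS  r4←0xf4
5: ✓ MOVNE  r4←0x7c
6: · MOVGE
7: ✓ CMP  NZCV=0011
8: ✓ MOVVS  r0←0x5d
9: · MOVLS
10: · MOVGE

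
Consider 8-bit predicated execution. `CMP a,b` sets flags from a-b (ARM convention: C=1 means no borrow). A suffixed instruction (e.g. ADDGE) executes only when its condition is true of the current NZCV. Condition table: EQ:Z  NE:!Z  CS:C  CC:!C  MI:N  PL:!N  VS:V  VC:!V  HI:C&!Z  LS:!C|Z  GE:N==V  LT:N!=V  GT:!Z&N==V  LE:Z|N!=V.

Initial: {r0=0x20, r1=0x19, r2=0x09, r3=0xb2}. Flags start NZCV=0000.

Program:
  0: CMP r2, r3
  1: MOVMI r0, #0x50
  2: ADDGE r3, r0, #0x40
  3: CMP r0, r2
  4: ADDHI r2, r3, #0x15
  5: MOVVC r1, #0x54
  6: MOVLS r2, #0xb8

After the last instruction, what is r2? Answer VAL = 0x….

VAL = 0x75

0: ✓ CMP  NZCV=0000
1: · MOVMI
2: ✓ ADDGE  r3←0x60
3: ✓ CMP  NZCV=0010
4: ✓ ADDHI  r2←0x75
5: ✓ MOVVC  r1←0x54
6: · MOVLS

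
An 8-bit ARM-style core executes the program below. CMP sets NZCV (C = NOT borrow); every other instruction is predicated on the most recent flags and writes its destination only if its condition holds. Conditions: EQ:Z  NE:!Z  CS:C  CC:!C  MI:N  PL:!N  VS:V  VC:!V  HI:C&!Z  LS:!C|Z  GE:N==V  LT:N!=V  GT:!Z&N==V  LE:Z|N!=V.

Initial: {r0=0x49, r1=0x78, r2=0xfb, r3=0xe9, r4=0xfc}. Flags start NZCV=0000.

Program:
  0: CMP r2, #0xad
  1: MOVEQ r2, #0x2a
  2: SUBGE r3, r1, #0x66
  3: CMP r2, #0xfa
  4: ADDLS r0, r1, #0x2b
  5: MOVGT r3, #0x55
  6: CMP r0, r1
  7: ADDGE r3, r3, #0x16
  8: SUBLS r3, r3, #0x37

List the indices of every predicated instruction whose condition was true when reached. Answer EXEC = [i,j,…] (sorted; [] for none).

EXEC = [2,5,8]

[0] flags=0010 → (cmp)
[1] flags=0010 EQ?F → skip
[2] flags=0010 GE?T → r3=0x12
[3] flags=0010 → (cmp)
[4] flags=0010 LS?F → skip
[5] flags=0010 GT?T → r3=0x55
[6] flags=1000 → (cmp)
[7] flags=1000 GE?F → skip
[8] flags=1000 LS?T → r3=0x1e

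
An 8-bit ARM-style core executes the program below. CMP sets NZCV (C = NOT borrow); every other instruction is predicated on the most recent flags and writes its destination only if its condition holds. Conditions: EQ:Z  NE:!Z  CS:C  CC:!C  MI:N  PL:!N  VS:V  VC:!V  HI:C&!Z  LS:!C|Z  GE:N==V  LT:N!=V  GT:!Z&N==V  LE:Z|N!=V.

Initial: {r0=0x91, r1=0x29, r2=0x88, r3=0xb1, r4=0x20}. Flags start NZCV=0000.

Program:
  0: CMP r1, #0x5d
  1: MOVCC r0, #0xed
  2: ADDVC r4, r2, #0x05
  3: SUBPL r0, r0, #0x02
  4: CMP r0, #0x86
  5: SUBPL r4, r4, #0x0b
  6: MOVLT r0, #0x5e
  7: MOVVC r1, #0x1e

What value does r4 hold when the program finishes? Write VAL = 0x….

VAL = 0x82

0: ✓ CMP  NZCV=1000
1: ✓ MOVCC  r0←0xed
2: ✓ ADDVC  r4←0x8d
3: · SUBPL
4: ✓ CMP  NZCV=0010
5: ✓ SUBPL  r4←0x82
6: · MOVLT
7: ✓ MOVVC  r1←0x1e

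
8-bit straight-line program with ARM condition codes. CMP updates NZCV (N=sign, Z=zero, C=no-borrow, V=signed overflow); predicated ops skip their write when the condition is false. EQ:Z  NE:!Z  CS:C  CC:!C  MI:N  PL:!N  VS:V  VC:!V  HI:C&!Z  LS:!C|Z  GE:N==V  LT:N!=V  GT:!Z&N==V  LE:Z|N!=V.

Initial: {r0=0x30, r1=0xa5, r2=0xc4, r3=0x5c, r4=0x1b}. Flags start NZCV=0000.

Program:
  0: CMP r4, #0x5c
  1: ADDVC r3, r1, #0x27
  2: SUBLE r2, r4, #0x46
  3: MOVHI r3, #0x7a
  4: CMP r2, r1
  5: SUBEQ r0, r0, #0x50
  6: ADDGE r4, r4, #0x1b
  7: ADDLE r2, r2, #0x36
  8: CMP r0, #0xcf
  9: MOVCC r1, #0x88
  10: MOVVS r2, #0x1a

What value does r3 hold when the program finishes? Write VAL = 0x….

0: ✓ CMP  NZCV=1000
1: ✓ ADDVC  r3←0xcc
2: ✓ SUBLE  r2←0xd5
3: · MOVHI
4: ✓ CMP  NZCV=0010
5: · SUBEQ
6: ✓ ADDGE  r4←0x36
7: · ADDLE
8: ✓ CMP  NZCV=0000
9: ✓ MOVCC  r1←0x88
10: · MOVVS

VAL = 0xcc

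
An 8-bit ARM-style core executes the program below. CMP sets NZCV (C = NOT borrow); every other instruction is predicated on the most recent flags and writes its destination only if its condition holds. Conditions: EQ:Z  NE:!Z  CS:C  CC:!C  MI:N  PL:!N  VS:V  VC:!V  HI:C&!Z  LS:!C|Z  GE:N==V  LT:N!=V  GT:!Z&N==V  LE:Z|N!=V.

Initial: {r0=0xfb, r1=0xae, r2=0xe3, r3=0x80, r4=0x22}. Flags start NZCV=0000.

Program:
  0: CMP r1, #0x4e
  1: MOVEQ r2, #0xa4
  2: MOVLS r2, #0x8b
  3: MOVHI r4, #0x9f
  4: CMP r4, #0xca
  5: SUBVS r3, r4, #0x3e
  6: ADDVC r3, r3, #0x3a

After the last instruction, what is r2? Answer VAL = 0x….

0: ✓ CMP  NZCV=0011
1: · MOVEQ
2: · MOVLS
3: ✓ MOVHI  r4←0x9f
4: ✓ CMP  NZCV=1000
5: · SUBVS
6: ✓ ADDVC  r3←0xba

VAL = 0xe3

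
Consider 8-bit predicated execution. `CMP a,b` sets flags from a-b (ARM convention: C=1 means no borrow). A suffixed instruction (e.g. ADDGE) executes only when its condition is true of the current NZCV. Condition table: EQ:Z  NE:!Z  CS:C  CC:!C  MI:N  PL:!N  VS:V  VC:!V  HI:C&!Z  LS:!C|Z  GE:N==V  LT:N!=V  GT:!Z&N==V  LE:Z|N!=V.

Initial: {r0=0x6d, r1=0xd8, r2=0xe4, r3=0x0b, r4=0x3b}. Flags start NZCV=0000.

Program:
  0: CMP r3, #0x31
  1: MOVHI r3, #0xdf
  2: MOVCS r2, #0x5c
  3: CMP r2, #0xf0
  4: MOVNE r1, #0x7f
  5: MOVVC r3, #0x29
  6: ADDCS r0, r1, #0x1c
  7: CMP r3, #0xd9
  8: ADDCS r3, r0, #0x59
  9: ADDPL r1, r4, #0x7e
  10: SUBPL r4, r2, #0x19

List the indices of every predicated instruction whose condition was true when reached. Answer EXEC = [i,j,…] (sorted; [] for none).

0: ✓ CMP  NZCV=1000
1: · MOVHI
2: · MOVCS
3: ✓ CMP  NZCV=1000
4: ✓ MOVNE  r1←0x7f
5: ✓ MOVVC  r3←0x29
6: · ADDCS
7: ✓ CMP  NZCV=0000
8: · ADDCS
9: ✓ ADDPL  r1←0xb9
10: ✓ SUBPL  r4←0xcb

EXEC = [4,5,9,10]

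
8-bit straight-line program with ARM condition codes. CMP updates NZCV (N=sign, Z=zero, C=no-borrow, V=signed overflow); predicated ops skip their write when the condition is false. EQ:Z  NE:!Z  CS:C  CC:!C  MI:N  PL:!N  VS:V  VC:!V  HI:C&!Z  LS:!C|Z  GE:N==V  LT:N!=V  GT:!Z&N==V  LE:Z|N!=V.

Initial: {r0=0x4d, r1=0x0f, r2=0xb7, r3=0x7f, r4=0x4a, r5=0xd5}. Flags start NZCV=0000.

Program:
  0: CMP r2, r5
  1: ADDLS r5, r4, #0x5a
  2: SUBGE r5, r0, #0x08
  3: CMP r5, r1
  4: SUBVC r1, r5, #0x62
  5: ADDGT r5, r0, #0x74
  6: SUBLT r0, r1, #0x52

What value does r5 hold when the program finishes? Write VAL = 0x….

VAL = 0xa4

[0] flags=1000 → (cmp)
[1] flags=1000 LS?T → r5=0xa4
[2] flags=1000 GE?F → skip
[3] flags=1010 → (cmp)
[4] flags=1010 VC?T → r1=0x42
[5] flags=1010 GT?F → skip
[6] flags=1010 LT?T → r0=0xf0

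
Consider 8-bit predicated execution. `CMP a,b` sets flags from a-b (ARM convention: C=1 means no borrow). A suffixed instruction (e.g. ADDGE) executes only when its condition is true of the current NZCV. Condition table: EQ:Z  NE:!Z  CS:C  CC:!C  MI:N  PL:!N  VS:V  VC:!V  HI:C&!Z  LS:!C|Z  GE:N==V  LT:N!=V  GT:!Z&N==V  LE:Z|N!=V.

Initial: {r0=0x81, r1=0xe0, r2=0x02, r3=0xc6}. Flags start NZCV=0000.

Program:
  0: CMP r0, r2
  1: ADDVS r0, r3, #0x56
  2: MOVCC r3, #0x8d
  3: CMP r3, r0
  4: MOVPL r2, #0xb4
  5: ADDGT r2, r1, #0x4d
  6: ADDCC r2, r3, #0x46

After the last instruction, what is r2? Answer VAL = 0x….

VAL = 0x02

[0] flags=0011 → (cmp)
[1] flags=0011 VS?T → r0=0x1c
[2] flags=0011 CC?F → skip
[3] flags=1010 → (cmp)
[4] flags=1010 PL?F → skip
[5] flags=1010 GT?F → skip
[6] flags=1010 CC?F → skip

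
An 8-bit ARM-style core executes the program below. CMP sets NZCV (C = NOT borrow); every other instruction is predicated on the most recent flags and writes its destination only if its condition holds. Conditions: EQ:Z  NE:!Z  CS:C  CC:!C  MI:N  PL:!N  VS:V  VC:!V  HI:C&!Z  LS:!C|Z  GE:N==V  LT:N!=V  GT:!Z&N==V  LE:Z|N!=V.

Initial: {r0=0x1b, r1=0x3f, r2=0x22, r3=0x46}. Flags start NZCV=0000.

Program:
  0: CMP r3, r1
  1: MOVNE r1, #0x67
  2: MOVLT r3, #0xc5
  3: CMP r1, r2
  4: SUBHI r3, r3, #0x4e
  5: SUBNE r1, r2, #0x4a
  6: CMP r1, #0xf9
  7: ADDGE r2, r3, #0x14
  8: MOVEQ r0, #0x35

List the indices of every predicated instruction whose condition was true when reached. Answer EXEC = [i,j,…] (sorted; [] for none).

EXEC = [1,4,5]

[0] flags=0010 → (cmp)
[1] flags=0010 NE?T → r1=0x67
[2] flags=0010 LT?F → skip
[3] flags=0010 → (cmp)
[4] flags=0010 HI?T → r3=0xf8
[5] flags=0010 NE?T → r1=0xd8
[6] flags=1000 → (cmp)
[7] flags=1000 GE?F → skip
[8] flags=1000 EQ?F → skip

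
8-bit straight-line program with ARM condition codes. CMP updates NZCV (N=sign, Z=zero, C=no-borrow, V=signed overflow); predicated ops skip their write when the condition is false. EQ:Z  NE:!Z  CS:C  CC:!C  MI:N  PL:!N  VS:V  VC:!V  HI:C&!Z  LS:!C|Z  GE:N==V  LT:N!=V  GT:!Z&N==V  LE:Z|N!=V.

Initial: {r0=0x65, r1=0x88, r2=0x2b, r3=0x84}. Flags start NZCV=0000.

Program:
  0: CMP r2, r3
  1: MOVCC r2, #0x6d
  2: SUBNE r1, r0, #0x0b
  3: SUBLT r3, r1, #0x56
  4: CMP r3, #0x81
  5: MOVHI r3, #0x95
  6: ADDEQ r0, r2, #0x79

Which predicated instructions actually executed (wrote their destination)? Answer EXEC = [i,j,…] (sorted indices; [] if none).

[0] flags=1001 → (cmp)
[1] flags=1001 CC?T → r2=0x6d
[2] flags=1001 NE?T → r1=0x5a
[3] flags=1001 LT?F → skip
[4] flags=0010 → (cmp)
[5] flags=0010 HI?T → r3=0x95
[6] flags=0010 EQ?F → skip

EXEC = [1,2,5]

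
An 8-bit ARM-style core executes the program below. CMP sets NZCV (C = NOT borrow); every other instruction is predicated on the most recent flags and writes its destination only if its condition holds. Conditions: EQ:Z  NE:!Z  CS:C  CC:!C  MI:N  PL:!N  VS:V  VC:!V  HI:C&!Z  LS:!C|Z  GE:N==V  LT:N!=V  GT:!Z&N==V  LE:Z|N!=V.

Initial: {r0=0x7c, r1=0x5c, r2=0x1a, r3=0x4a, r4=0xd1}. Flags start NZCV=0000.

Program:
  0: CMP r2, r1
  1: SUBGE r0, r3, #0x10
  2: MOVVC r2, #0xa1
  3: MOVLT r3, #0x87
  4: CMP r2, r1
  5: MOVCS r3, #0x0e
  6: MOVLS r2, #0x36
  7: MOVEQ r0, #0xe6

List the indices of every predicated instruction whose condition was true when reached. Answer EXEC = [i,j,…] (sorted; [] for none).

[0] flags=1000 → (cmp)
[1] flags=1000 GE?F → skip
[2] flags=1000 VC?T → r2=0xa1
[3] flags=1000 LT?T → r3=0x87
[4] flags=0011 → (cmp)
[5] flags=0011 CS?T → r3=0x0e
[6] flags=0011 LS?F → skip
[7] flags=0011 EQ?F → skip

EXEC = [2,3,5]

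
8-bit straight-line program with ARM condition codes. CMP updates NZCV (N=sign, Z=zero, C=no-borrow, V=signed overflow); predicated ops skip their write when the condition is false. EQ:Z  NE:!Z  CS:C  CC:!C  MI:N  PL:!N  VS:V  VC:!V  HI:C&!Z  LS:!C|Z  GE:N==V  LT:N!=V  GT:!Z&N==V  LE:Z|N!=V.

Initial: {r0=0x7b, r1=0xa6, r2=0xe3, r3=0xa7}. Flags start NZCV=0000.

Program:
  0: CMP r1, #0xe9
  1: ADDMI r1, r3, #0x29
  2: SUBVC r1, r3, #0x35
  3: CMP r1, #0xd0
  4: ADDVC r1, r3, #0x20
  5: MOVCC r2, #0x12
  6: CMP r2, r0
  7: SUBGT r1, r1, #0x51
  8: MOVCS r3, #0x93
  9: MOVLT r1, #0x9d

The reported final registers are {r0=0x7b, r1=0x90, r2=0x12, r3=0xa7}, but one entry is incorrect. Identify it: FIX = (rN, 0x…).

[0] flags=1000 → (cmp)
[1] flags=1000 MI?T → r1=0xd0
[2] flags=1000 VC?T → r1=0x72
[3] flags=1001 → (cmp)
[4] flags=1001 VC?F → skip
[5] flags=1001 CC?T → r2=0x12
[6] flags=1000 → (cmp)
[7] flags=1000 GT?F → skip
[8] flags=1000 CS?F → skip
[9] flags=1000 LT?T → r1=0x9d

FIX = (r1, 0x9d)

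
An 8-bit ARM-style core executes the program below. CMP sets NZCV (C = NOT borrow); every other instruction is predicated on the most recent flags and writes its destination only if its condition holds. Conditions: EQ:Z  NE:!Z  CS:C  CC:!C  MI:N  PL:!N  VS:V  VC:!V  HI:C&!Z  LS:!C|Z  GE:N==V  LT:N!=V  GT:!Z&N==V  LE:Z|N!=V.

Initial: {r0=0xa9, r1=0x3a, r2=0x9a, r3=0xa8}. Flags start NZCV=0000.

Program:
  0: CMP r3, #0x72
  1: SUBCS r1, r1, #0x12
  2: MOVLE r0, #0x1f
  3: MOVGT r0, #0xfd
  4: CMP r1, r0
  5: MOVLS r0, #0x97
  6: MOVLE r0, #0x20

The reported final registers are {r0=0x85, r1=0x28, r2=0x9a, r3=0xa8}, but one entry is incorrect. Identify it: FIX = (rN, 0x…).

0: ✓ CMP  NZCV=0011
1: ✓ SUBCS  r1←0x28
2: ✓ MOVLE  r0←0x1f
3: · MOVGT
4: ✓ CMP  NZCV=0010
5: · MOVLS
6: · MOVLE

FIX = (r0, 0x1f)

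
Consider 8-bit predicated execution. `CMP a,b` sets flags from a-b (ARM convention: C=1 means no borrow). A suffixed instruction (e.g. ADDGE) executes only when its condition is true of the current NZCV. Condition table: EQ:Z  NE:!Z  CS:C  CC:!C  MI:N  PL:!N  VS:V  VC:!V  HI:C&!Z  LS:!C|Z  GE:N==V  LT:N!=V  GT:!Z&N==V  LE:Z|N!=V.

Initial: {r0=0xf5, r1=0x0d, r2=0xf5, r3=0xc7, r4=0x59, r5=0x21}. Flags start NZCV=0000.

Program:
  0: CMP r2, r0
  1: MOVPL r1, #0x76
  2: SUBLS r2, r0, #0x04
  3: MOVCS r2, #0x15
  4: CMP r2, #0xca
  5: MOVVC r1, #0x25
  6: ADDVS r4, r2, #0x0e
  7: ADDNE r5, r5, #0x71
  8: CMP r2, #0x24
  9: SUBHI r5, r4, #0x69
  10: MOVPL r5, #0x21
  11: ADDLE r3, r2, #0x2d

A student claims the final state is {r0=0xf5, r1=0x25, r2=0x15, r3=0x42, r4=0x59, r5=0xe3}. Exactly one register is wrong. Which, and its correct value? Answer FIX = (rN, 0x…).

0: ✓ CMP  NZCV=0110
1: ✓ MOVPL  r1←0x76
2: ✓ SUBLS  r2←0xf1
3: ✓ MOVCS  r2←0x15
4: ✓ CMP  NZCV=0000
5: ✓ MOVVC  r1←0x25
6: · ADDVS
7: ✓ ADDNE  r5←0x92
8: ✓ CMP  NZCV=1000
9: · SUBHI
10: · MOVPL
11: ✓ ADDLE  r3←0x42

FIX = (r5, 0x92)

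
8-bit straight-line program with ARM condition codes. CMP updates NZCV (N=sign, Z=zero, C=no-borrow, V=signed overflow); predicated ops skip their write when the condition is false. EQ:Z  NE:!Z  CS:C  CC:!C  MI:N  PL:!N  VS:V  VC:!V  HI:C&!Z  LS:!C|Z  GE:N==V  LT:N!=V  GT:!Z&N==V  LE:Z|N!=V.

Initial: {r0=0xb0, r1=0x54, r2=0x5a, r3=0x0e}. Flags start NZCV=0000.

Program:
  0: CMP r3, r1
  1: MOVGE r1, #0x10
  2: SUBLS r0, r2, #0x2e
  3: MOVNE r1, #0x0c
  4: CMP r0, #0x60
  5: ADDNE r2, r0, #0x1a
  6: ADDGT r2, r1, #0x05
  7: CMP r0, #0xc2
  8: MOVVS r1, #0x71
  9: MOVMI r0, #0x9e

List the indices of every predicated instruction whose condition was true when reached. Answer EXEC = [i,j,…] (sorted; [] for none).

[0] flags=1000 → (cmp)
[1] flags=1000 GE?F → skip
[2] flags=1000 LS?T → r0=0x2c
[3] flags=1000 NE?T → r1=0x0c
[4] flags=1000 → (cmp)
[5] flags=1000 NE?T → r2=0x46
[6] flags=1000 GT?F → skip
[7] flags=0000 → (cmp)
[8] flags=0000 VS?F → skip
[9] flags=0000 MI?F → skip

EXEC = [2,3,5]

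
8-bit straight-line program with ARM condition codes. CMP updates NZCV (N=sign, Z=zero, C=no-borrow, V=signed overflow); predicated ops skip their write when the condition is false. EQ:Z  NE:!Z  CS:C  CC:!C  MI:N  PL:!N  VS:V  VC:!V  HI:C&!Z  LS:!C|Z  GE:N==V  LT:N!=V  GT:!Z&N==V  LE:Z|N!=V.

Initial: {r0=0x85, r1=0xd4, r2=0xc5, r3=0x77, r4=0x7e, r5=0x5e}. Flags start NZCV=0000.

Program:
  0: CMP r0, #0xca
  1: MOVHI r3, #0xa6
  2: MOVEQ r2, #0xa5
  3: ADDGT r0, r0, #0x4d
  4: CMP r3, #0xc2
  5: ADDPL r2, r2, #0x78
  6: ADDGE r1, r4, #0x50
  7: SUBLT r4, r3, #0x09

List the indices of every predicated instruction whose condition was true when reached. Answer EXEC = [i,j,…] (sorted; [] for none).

EXEC = [6]

0: ✓ CMP  NZCV=1000
1: · MOVHI
2: · MOVEQ
3: · ADDGT
4: ✓ CMP  NZCV=1001
5: · ADDPL
6: ✓ ADDGE  r1←0xce
7: · SUBLT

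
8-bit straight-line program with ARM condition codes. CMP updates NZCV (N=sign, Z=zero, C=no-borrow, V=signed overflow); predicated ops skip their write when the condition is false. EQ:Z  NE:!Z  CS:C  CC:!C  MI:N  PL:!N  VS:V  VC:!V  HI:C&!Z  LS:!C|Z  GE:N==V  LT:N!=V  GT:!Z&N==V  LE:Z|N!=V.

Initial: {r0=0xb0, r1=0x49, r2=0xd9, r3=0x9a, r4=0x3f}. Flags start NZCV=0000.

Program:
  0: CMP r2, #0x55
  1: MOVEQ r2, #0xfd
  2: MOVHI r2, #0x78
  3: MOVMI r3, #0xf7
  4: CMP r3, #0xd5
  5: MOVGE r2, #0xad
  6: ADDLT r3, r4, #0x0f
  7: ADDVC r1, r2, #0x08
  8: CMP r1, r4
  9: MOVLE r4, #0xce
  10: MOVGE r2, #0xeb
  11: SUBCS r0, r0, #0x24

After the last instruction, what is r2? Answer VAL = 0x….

[0] flags=1010 → (cmp)
[1] flags=1010 EQ?F → skip
[2] flags=1010 HI?T → r2=0x78
[3] flags=1010 MI?T → r3=0xf7
[4] flags=0010 → (cmp)
[5] flags=0010 GE?T → r2=0xad
[6] flags=0010 LT?F → skip
[7] flags=0010 VC?T → r1=0xb5
[8] flags=0011 → (cmp)
[9] flags=0011 LE?T → r4=0xce
[10] flags=0011 GE?F → skip
[11] flags=0011 CS?T → r0=0x8c

VAL = 0xad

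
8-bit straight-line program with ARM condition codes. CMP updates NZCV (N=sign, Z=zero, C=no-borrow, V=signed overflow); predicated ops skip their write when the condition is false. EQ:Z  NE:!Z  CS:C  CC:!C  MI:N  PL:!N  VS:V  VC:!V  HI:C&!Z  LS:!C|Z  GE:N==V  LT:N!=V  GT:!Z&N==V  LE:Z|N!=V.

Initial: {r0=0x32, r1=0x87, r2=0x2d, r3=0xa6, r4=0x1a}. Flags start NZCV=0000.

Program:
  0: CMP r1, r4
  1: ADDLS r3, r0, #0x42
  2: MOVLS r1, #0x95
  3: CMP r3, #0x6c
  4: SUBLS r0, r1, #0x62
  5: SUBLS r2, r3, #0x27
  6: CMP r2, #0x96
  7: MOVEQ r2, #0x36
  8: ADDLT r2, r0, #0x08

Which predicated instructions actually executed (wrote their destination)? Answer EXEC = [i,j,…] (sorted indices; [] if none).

0: ✓ CMP  NZCV=0011
1: · ADDLS
2: · MOVLS
3: ✓ CMP  NZCV=0011
4: · SUBLS
5: · SUBLS
6: ✓ CMP  NZCV=1001
7: · MOVEQ
8: · ADDLT

EXEC = []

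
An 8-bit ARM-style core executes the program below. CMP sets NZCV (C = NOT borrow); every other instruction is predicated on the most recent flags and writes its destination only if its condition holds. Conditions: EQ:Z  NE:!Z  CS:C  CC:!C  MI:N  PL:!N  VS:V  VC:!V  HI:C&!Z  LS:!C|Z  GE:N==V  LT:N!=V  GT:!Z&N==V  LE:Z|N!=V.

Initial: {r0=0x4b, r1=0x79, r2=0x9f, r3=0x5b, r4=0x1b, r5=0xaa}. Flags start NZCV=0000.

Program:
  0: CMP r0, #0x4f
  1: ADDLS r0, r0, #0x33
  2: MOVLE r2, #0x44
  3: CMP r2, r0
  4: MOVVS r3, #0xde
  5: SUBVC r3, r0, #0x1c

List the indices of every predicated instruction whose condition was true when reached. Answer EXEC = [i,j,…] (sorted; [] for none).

[0] flags=1000 → (cmp)
[1] flags=1000 LS?T → r0=0x7e
[2] flags=1000 LE?T → r2=0x44
[3] flags=1000 → (cmp)
[4] flags=1000 VS?F → skip
[5] flags=1000 VC?T → r3=0x62

EXEC = [1,2,5]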